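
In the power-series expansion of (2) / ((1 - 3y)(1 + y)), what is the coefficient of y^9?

29524

The denominator gives the recurrence a_n = 2a_(n−1) + 3a_(n−2) for n ≥ 2; the numerator fixes a_0 = 2, a_1 = 4.
Iterating: 2, 4, 14, 40, 122, 364, 1094, 3280, 9842, 29524, so a_9 = 29524.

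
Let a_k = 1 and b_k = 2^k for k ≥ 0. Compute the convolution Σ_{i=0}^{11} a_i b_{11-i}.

4095

This is [x^11] in the product of the two ordinary generating functions.
Σ = 1·2048 + 1·1024 + 1·512 + 1·256 + 1·128 + 1·64 + 1·32 + 1·16 + 1·8 + 1·4 + 1·2 + 1·1 = 4095.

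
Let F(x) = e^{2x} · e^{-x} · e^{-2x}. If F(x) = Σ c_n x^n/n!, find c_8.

The EGF product rule gives c_8 = Σ_{k_1+k_2+k_3=8} C(8; k_1,k_2,k_3) · ∏ g_i(k_i), where e^{2x} gives (2)^k; e^{-x} gives (-1)^k; e^{-2x} gives (-2)^k.
g_1(k) for k = 0…8: 1, 2, 4, 8, 16, 32, 64, 128, 256.
g_2(k) for k = 0…8: 1, -1, 1, -1, 1, -1, 1, -1, 1.
g_3(k) for k = 0…8: 1, -2, 4, -8, 16, -32, 64, -128, 256.
First combine the last two factors: h(k) = Σ_j C(k,j)·g_2(j)·g_3(k−j) for k = 0…8: 1, -3, 9, -27, 81, -243, 729, -2187, 6561.
c_8 = Σ_k C(8,k)·g_1(k)·h(8−k) = 1·1·6561 + 8·2·(-2187) + 28·4·729 + 56·8·(-243) + 70·16·81 + 56·32·(-27) + 28·64·9 + 8·128·(-3) + 1·256·1 = 6561 − 34992 + 81648 − 108864 + 90720 − 48384 + 16128 − 3072 + 256 = 1.

1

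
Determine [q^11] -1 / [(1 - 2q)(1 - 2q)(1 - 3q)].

The denominator gives the recurrence a_n = 7a_(n−1) − 16a_(n−2) + 12a_(n−3) for n ≥ 3; the numerator fixes a_0 = -1, a_1 = -7, a_2 = -33.
Iterating: -1, -7, -33, -131, -473, -1611, -5281, -16867, -52905, -163835, -502769, -1532883, so a_11 = -1532883.

-1532883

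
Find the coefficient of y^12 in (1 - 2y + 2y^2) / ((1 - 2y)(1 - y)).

The denominator gives the recurrence a_n = 3a_(n−1) − 2a_(n−2) for n ≥ 3; the numerator fixes a_0 = 1, a_1 = 1, a_2 = 3.
Iterating: 1, 1, 3, 7, 15, 31, 63, 127, 255, 511, 1023, 2047, 4095, so a_12 = 4095.

4095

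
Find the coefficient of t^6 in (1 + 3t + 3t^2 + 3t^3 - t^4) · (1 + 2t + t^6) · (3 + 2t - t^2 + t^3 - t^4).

-6

(1 + 3t + 3t^2 + 3t^3 - t^4) has coefficients 1,3,3,3,-1 for degrees 0…4.
(1 + 2t + t^6) has coefficients 1,2,0,0,0,0,1 for degrees 0…6.
Finally multiplying by (3 + 2t - t^2 + t^3 - t^4), the product of all factors after the first has coefficients 3,8,3,-1,1,-2,3 for degrees 0…6.
[t^6] = 1·3 + 3·(-2) + 3·1 + 3·(-1) − 1·3 = -6.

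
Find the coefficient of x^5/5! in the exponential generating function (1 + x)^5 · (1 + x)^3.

The EGF product rule gives c_5 = Σ_{k_1+k_2=5} C(5; k_1,k_2) · ∏ g_i(k_i), where (1+x)^5 gives the falling factorial (5)_k; (1+x)^3 gives the falling factorial (3)_k.
g_1(k) for k = 0…5: 1, 5, 20, 60, 120, 120.
g_2(k) for k = 0…5: 1, 3, 6, 6, 0, 0.
c_5 = Σ_k C(5,k)·g_1(k)·g_2(5−k) = 10·20·6 + 10·60·6 + 5·120·3 + 1·120·1 = 1200 + 3600 + 1800 + 120 = 6720.

6720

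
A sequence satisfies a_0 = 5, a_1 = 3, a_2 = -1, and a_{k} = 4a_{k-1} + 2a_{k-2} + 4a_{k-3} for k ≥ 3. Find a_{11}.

The ordinary generating function has denominator 1 - 4q - 2q^2 - 4q^3.
Iterating the recurrence: a_0,…,a_{11} = 5, 3, -1, 22, 98, 432, 2012, 9304, 42968, 198528, 917264, 4237984.

4237984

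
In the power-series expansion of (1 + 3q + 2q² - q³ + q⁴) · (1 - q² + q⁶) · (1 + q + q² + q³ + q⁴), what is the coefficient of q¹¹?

5

(1 + 3q + 2q² - q³ + q⁴) has coefficients 1,3,2,-1,1 for degrees 0…4.
(1 - q² + q⁶) has coefficients 1,0,-1,0,0,0,1,0,0,0,0,0 for degrees 0…11.
Finally multiplying by (1 + q + q² + q³ + q⁴), the product of all factors after the first has coefficients 1,1,0,0,0,-1,0,1,1,1,1,0 for degrees 0…11.
[q¹¹] = 1·0 + 3·1 + 2·1 − 1·1 + 1·1 = 5.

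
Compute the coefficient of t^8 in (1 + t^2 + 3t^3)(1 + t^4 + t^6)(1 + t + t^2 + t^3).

6

(1 + t^2 + 3t^3) has coefficients 1,0,1,3 for degrees 0…3.
(1 + t^4 + t^6) has coefficients 1,0,0,0,1,0,1,0,0 for degrees 0…8.
Finally multiplying by (1 + t + t^2 + t^3), the product of all factors after the first has coefficients 1,1,1,1,1,1,2,2,1 for degrees 0…8.
[t^8] = 1·1 + 1·2 + 3·1 = 6.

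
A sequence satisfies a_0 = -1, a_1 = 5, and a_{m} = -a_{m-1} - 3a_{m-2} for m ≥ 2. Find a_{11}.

1172

The ordinary generating function has denominator 1 + q + 3q^2.
Iterating the recurrence: a_0,…,a_{11} = -1, 5, -2, -13, 19, 20, -77, 17, 214, -265, -377, 1172.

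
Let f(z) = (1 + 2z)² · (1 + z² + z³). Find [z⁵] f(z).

(1 + 2z)² has coefficients 1,4,4 for degrees 0…2.
(1 + z² + z³) has coefficients 1,0,1,1,0,0 for degrees 0…5.
[z⁵] = 1·0 + 4·0 + 4·1 = 4.

4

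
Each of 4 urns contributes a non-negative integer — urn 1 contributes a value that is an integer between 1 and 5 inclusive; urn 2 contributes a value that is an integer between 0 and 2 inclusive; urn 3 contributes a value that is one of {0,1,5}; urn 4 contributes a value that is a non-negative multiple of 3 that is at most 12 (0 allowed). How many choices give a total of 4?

7

The generating function for the choices is (t + t^2 + t^3 + t^4 + t^5)·(1 + t + t^2)·(1 + t + t^5)·(1 + t^3 + t^6 + t^9 + t^12); the count is [t^4].
(t + t^2 + t^3 + t^4 + t^5) has coefficients 0,1,1,1,1 for degrees 0…4.
(1 + t + t^2) has coefficients 1,1,1,0,0 for degrees 0…4.
Multiplying by (1 + t + t^5) gives running coefficients 1,2,2,1,0 for degrees 0…4.
Finally multiplying by (1 + t^3 + t^6 + t^9 + t^12), the product of all factors after the first has coefficients 1,2,2,2,2 for degrees 0…4.
[t^4] = 1·2 + 1·2 + 1·2 + 1·1 = 7.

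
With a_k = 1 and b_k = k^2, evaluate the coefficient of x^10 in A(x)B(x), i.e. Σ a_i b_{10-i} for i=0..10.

The convolution is the x^10 coefficient of A(x)B(x).
Σ = 1·100 + 1·81 + 1·64 + 1·49 + 1·36 + 1·25 + 1·16 + 1·9 + 1·4 + 1·1 + 1·0 = 385.

385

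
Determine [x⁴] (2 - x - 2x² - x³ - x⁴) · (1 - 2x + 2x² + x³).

(2 - x - 2x² - x³ - x⁴) has coefficients 2,-1,-2,-1,-1 for degrees 0…4.
(1 - 2x + 2x² + x³) has coefficients 1,-2,2,1,0 for degrees 0…4.
[x⁴] = 2·0 − 1·1 − 2·2 − 1·(-2) − 1·1 = -4.

-4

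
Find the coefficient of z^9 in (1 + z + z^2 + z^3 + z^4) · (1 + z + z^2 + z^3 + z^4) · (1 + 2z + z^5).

(1 + z + z^2 + z^3 + z^4) has coefficients 1,1,1,1,1 for degrees 0…4.
(1 + z + z^2 + z^3 + z^4) has coefficients 1,1,1,1,1,0,0,0,0,0 for degrees 0…9.
Finally multiplying by (1 + 2z + z^5), the product of all factors after the first has coefficients 1,3,3,3,3,3,1,1,1,1 for degrees 0…9.
[z^9] = 1·1 + 1·1 + 1·1 + 1·1 + 1·3 = 7.

7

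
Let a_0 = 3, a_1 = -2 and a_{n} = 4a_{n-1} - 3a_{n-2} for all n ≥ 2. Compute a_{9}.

-49202

The ordinary generating function has denominator 1 - 4y + 3y^2.
Iterating the recurrence: a_0,…,a_{9} = 3, -2, -17, -62, -197, -602, -1817, -5462, -16397, -49202.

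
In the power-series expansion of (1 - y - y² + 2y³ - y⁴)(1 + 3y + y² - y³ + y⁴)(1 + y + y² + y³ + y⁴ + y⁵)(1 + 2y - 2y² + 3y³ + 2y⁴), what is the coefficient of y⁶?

(1 - y - y² + 2y³ - y⁴) has coefficients 1,-1,-1,2,-1 for degrees 0…4.
(1 + 3y + y² - y³ + y⁴) has coefficients 1,3,1,-1,1,0,0 for degrees 0…6.
Multiplying by (1 + y + y² + y³ + y⁴ + y⁵) gives running coefficients 1,4,5,4,5,5,4 for degrees 0…6.
Finally multiplying by (1 + 2y - 2y² + 3y³ + 2y⁴), the product of all factors after the first has coefficients 1,6,11,9,17,30,26 for degrees 0…6.
[y⁶] = 1·26 − 1·30 − 1·17 + 2·9 − 1·11 = -14.

-14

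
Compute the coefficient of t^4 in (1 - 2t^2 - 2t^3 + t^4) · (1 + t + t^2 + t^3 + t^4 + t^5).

-2

(1 - 2t^2 - 2t^3 + t^4) has coefficients 1,0,-2,-2,1 for degrees 0…4.
(1 + t + t^2 + t^3 + t^4 + t^5) has coefficients 1,1,1,1,1 for degrees 0…4.
[t^4] = 1·1 − 2·1 − 2·1 + 1·1 = -2.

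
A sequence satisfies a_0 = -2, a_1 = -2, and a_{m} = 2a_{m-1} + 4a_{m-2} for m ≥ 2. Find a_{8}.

-12032

The ordinary generating function has denominator 1 - 2t - 4t^2.
Iterating the recurrence: a_0,…,a_{8} = -2, -2, -12, -32, -112, -352, -1152, -3712, -12032.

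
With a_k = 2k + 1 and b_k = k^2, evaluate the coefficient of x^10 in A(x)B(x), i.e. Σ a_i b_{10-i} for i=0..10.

2035

The convolution is the x^10 coefficient of A(x)B(x).
Σ = 1·100 + 3·81 + 5·64 + 7·49 + 9·36 + 11·25 + 13·16 + 15·9 + 17·4 + 19·1 + 21·0 = 2035.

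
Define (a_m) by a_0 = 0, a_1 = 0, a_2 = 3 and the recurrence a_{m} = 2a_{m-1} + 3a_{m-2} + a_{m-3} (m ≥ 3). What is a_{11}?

The ordinary generating function has denominator 1 - 2x - 3x^2 - x^3.
Iterating the recurrence: a_0,…,a_{11} = 0, 0, 3, 6, 21, 63, 195, 600, 1848, 5691, 17526, 53973.

53973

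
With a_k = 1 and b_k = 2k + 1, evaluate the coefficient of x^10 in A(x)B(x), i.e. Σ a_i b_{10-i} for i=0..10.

Write out a_i and b_{10-i} for i = 0,…,10 and sum the products.
Σ = 1·21 + 1·19 + 1·17 + 1·15 + 1·13 + 1·11 + 1·9 + 1·7 + 1·5 + 1·3 + 1·1 = 121.

121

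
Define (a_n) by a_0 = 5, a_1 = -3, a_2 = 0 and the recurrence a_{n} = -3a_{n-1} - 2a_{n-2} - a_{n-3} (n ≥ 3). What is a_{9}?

-58

The ordinary generating function has denominator 1 + 3y + 2y^2 + y^3.
Iterating the recurrence: a_0,…,a_{9} = 5, -3, 0, 1, 0, -2, 5, -11, 25, -58.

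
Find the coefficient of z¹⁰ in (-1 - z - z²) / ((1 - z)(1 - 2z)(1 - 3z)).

The denominator gives the recurrence a_n = 6a_(n−1) − 11a_(n−2) + 6a_(n−3) for n ≥ 3; the numerator fixes a_0 = -1, a_1 = -7, a_2 = -32.
Iterating: -1, -7, -32, -121, -416, -1357, -4292, -13321, -40856, -124357, -376652, so a_10 = -376652.

-376652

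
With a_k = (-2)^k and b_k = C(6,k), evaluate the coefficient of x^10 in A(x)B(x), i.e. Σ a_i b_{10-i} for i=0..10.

16

This is [x^10] in the product of the two ordinary generating functions.
Σ = 1·0 − 2·0 + 4·0 − 8·0 + 16·1 − 32·6 + 64·15 − 128·20 + 256·15 − 512·6 + 1024·1 = 16.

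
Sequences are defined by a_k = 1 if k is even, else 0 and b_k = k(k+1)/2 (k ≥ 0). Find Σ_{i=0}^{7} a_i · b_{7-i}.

Write out a_i and b_{7-i} for i = 0,…,7 and sum the products.
Σ = 1·28 + 0·21 + 1·15 + 0·10 + 1·6 + 0·3 + 1·1 + 0·0 = 50.

50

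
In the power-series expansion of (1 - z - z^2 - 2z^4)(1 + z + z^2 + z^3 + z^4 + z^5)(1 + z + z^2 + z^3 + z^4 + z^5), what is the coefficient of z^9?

(1 - z - z^2 - 2z^4) has coefficients 1,-1,-1,0,-2 for degrees 0…4.
(1 + z + z^2 + z^3 + z^4 + z^5) has coefficients 1,1,1,1,1,1,0,0,0,0 for degrees 0…9.
Finally multiplying by (1 + z + z^2 + z^3 + z^4 + z^5), the product of all factors after the first has coefficients 1,2,3,4,5,6,5,4,3,2 for degrees 0…9.
[z^9] = 1·2 − 1·3 − 1·4 − 2·6 = -17.

-17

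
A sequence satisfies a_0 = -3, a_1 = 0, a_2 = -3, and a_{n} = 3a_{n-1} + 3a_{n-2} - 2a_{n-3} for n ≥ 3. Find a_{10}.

The ordinary generating function has denominator 1 - 3y - 3y^2 + 2y^3.
Iterating the recurrence: a_0,…,a_{10} = -3, 0, -3, -3, -18, -57, -219, -792, -2919, -10695, -39258.

-39258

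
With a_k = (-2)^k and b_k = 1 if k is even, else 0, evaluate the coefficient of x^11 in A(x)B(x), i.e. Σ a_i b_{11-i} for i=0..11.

-2730

This is [x^11] in the product of the two ordinary generating functions.
Σ = 1·0 − 2·1 + 4·0 − 8·1 + 16·0 − 32·1 + 64·0 − 128·1 + 256·0 − 512·1 + 1024·0 − 2048·1 = -2730.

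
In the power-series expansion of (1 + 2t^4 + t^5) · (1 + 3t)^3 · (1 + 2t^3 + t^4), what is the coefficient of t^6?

(1 + 2t^4 + t^5) has coefficients 1,0,0,0,2,1 for degrees 0…5.
(1 + 3t)^3 has coefficients 1,9,27,27,0,0,0 for degrees 0…6.
Finally multiplying by (1 + 2t^3 + t^4), the product of all factors after the first has coefficients 1,9,27,29,19,63,81 for degrees 0…6.
[t^6] = 1·81 + 2·27 + 1·9 = 144.

144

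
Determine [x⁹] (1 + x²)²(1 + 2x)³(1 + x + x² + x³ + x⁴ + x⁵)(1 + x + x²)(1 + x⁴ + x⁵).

(1 + x²)² has coefficients 1,0,2,0,1 for degrees 0…4.
(1 + 2x)³ has coefficients 1,6,12,8,0,0,0,0,0,0 for degrees 0…9.
Multiplying by (1 + x + x² + x³ + x⁴ + x⁵) gives running coefficients 1,7,19,27,27,27,26,20,8,0 for degrees 0…9.
Multiplying by (1 + x + x²) gives running coefficients 1,8,27,53,73,81,80,73,54,28 for degrees 0…9.
Finally multiplying by (1 + x⁴ + x⁵), the product of all factors after the first has coefficients 1,8,27,53,74,90,115,153,180,182 for degrees 0…9.
[x⁹] = 1·182 + 2·153 + 1·90 = 578.

578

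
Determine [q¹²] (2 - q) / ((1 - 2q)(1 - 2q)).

The denominator gives the recurrence a_n = 4a_(n−1) − 4a_(n−2) for n ≥ 2; the numerator fixes a_0 = 2, a_1 = 7.
Iterating: 2, 7, 20, 52, 128, 304, 704, 1600, 3584, 7936, 17408, 37888, 81920, so a_12 = 81920.

81920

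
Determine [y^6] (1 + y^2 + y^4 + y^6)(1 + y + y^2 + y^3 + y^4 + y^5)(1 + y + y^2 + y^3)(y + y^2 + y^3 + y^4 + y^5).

(1 + y^2 + y^4 + y^6) has coefficients 1,0,1,0,1,0,1 for degrees 0…6.
(1 + y + y^2 + y^3 + y^4 + y^5) has coefficients 1,1,1,1,1,1,0 for degrees 0…6.
Multiplying by (1 + y + y^2 + y^3) gives running coefficients 1,2,3,4,4,4,3 for degrees 0…6.
Finally multiplying by (y + y^2 + y^3 + y^4 + y^5), the product of all factors after the first has coefficients 0,1,3,6,10,14,17 for degrees 0…6.
[y^6] = 1·17 + 1·10 + 1·3 + 1·0 = 30.

30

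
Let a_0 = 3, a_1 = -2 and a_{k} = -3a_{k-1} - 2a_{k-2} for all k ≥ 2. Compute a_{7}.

The ordinary generating function has denominator 1 + 3z + 2z^2.
Iterating the recurrence: a_0,…,a_{7} = 3, -2, 0, 4, -12, 28, -60, 124.

124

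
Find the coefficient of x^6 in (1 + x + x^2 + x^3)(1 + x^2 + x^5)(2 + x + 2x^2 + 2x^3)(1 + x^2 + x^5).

(1 + x + x^2 + x^3) has coefficients 1,1,1,1 for degrees 0…3.
(1 + x^2 + x^5) has coefficients 1,0,1,0,0,1,0 for degrees 0…6.
Multiplying by (2 + x + 2x^2 + 2x^3) gives running coefficients 2,1,4,3,2,4,1 for degrees 0…6.
Finally multiplying by (1 + x^2 + x^5), the product of all factors after the first has coefficients 2,1,6,4,6,9,4 for degrees 0…6.
[x^6] = 1·4 + 1·9 + 1·6 + 1·4 = 23.

23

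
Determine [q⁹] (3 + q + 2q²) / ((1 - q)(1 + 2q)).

-1022

The denominator gives the recurrence a_n = −a_(n−1) + 2a_(n−2) for n ≥ 3; the numerator fixes a_0 = 3, a_1 = -2, a_2 = 10.
Iterating: 3, -2, 10, -14, 34, -62, 130, -254, 514, -1022, so a_9 = -1022.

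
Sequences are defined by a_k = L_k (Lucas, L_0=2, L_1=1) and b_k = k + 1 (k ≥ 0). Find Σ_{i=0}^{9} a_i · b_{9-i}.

This is [x^9] in the product of the two ordinary generating functions.
Σ = 2·10 + 1·9 + 3·8 + 4·7 + 7·6 + 11·5 + 18·4 + 29·3 + 47·2 + 76·1 = 507.

507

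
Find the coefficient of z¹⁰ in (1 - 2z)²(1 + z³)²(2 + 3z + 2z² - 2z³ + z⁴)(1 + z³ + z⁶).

53

(1 - 2z)² has coefficients 1,-4,4 for degrees 0…2.
(1 + z³)² has coefficients 1,0,0,2,0,0,1,0,0,0,0 for degrees 0…10.
Multiplying by (2 + 3z + 2z² - 2z³ + z⁴) gives running coefficients 2,3,2,2,7,4,-2,5,2,-2,1 for degrees 0…10.
Finally multiplying by (1 + z³ + z⁶), the product of all factors after the first has coefficients 2,3,2,4,10,6,2,15,8,-2,13 for degrees 0…10.
[z¹⁰] = 1·13 − 4·(-2) + 4·8 = 53.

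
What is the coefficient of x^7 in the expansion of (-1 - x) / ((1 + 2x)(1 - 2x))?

-64

Partial fractions give a closed form: a_n = (-1/4)·(-2)^n + (-3/4)·2^n.
At n = 7: a_7 = -64.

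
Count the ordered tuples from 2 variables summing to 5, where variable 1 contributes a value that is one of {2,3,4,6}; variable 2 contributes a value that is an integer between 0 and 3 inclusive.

The generating function for the choices is (t^2 + t^3 + t^4 + t^6)·(1 + t + t^2 + t^3); the count is [t^5].
(t^2 + t^3 + t^4 + t^6) has coefficients 0,0,1,1,1,0 for degrees 0…5.
(1 + t + t^2 + t^3) has coefficients 1,1,1,1,0,0 for degrees 0…5.
[t^5] = 1·1 + 1·1 + 1·1 = 3.

3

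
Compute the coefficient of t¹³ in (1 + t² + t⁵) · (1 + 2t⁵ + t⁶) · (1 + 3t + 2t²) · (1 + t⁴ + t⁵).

(1 + t² + t⁵) has coefficients 1,0,1,0,0,1 for degrees 0…5.
(1 + 2t⁵ + t⁶) has coefficients 1,0,0,0,0,2,1,0,0,0,0,0,0,0 for degrees 0…13.
Multiplying by (1 + 3t + 2t²) gives running coefficients 1,3,2,0,0,2,7,7,2,0,0,0,0,0 for degrees 0…13.
Finally multiplying by (1 + t⁴ + t⁵), the product of all factors after the first has coefficients 1,3,2,0,1,6,12,9,2,2,9,14,9,2 for degrees 0…13.
[t¹³] = 1·2 + 1·14 + 1·2 = 18.

18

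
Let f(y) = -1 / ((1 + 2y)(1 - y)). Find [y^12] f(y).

-2731

Partial fractions give a closed form: a_n = (-2/3)·(-2)^n + (-1/3)·1^n.
At n = 12: a_12 = -2731.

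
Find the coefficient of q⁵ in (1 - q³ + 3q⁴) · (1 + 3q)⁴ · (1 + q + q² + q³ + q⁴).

227

(1 - q³ + 3q⁴) has coefficients 1,0,0,-1,3 for degrees 0…4.
(1 + 3q)⁴ has coefficients 1,12,54,108,81,0 for degrees 0…5.
Finally multiplying by (1 + q + q² + q³ + q⁴), the product of all factors after the first has coefficients 1,13,67,175,256,255 for degrees 0…5.
[q⁵] = 1·255 − 1·67 + 3·13 = 227.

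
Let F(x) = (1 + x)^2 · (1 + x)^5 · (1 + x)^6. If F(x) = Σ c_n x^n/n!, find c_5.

154440

The EGF product rule gives c_5 = Σ_{k_1+k_2+k_3=5} C(5; k_1,k_2,k_3) · ∏ g_i(k_i), where (1+x)^2 gives the falling factorial (2)_k; (1+x)^5 gives the falling factorial (5)_k; (1+x)^6 gives the falling factorial (6)_k.
g_1(k) for k = 0…5: 1, 2, 2, 0, 0, 0.
g_2(k) for k = 0…5: 1, 5, 20, 60, 120, 120.
g_3(k) for k = 0…5: 1, 6, 30, 120, 360, 720.
First combine the last two factors: h(k) = Σ_j C(k,j)·g_2(j)·g_3(k−j) for k = 0…5: 1, 11, 110, 990, 7920, 55440.
c_5 = Σ_k C(5,k)·g_1(k)·h(5−k) = 1·1·55440 + 5·2·7920 + 10·2·990 = 55440 + 79200 + 19800 = 154440.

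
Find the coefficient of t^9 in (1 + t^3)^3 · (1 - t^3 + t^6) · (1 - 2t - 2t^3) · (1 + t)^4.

-25

(1 + t^3)^3 has coefficients 1,0,0,3,0,0,3,0,0,1 for degrees 0…9.
(1 - t^3 + t^6) has coefficients 1,0,0,-1,0,0,1,0,0,0 for degrees 0…9.
Multiplying by (1 - 2t - 2t^3) gives running coefficients 1,-2,0,-3,2,0,3,-2,0,-2 for degrees 0…9.
Finally multiplying by (1 + t)^4, the product of all factors after the first has coefficients 1,2,-2,-11,-17,-12,3,15,12,-2 for degrees 0…9.
[t^9] = 1·(-2) + 3·3 + 3·(-11) + 1·1 = -25.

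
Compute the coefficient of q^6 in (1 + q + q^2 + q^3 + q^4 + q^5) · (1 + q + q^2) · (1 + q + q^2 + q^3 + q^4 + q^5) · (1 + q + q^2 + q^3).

52

(1 + q + q^2 + q^3 + q^4 + q^5) has coefficients 1,1,1,1,1,1 for degrees 0…5.
(1 + q + q^2) has coefficients 1,1,1,0,0,0,0 for degrees 0…6.
Multiplying by (1 + q + q^2 + q^3 + q^4 + q^5) gives running coefficients 1,2,3,3,3,3,2 for degrees 0…6.
Finally multiplying by (1 + q + q^2 + q^3), the product of all factors after the first has coefficients 1,3,6,9,11,12,11 for degrees 0…6.
[q^6] = 1·11 + 1·12 + 1·11 + 1·9 + 1·6 + 1·3 = 52.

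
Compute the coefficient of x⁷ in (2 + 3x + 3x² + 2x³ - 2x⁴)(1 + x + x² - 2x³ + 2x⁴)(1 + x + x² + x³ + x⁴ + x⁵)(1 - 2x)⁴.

(2 + 3x + 3x² + 2x³ - 2x⁴) has coefficients 2,3,3,2,-2 for degrees 0…4.
(1 + x + x² - 2x³ + 2x⁴) has coefficients 1,1,1,-2,2,0,0,0 for degrees 0…7.
Multiplying by (1 + x + x² + x³ + x⁴ + x⁵) gives running coefficients 1,2,3,1,3,3,2,1 for degrees 0…7.
Finally multiplying by (1 - 2x)⁴, the product of all factors after the first has coefficients 1,-6,11,-7,19,-61,66,-23 for degrees 0…7.
[x⁷] = 2·(-23) + 3·66 + 3·(-61) + 2·19 − 2·(-7) = 21.

21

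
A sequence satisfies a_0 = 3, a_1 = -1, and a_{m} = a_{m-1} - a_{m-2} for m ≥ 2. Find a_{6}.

The ordinary generating function has denominator 1 - q + q^2.
Iterating the recurrence: a_0,…,a_{6} = 3, -1, -4, -3, 1, 4, 3.

3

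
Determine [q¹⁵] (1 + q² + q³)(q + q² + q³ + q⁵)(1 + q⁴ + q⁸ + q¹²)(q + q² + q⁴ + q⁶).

(1 + q² + q³) has coefficients 1,0,1,1 for degrees 0…3.
(q + q² + q³ + q⁵) has coefficients 0,1,1,1,0,1,0,0,0,0,0,0,0,0,0,0 for degrees 0…15.
Multiplying by (1 + q⁴ + q⁸ + q¹²) gives running coefficients 0,1,1,1,0,2,1,1,0,2,1,1,0,2,1,1 for degrees 0…15.
Finally multiplying by (q + q² + q⁴ + q⁶), the product of all factors after the first has coefficients 0,0,1,2,2,2,3,5,3,4,3,6,3,4,3,6 for degrees 0…15.
[q¹⁵] = 1·6 + 1·4 + 1·3 = 13.

13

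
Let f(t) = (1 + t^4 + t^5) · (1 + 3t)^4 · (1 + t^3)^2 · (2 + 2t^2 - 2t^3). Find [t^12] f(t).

(1 + t^4 + t^5) has coefficients 1,0,0,0,1,1 for degrees 0…5.
(1 + 3t)^4 has coefficients 1,12,54,108,81,0,0,0,0,0,0,0,0 for degrees 0…12.
Multiplying by (1 + t^3)^2 gives running coefficients 1,12,54,110,105,108,217,174,54,108,81,0,0 for degrees 0…12.
Finally multiplying by (2 + 2t^2 - 2t^3), the product of all factors after the first has coefficients 2,24,110,242,294,328,424,354,326,130,-78,108,-54 for degrees 0…12.
[t^12] = 1·(-54) + 1·326 + 1·354 = 626.

626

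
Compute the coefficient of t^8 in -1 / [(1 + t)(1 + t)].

The denominator gives the recurrence a_n = −2a_(n−1) − a_(n−2) for n ≥ 2; the numerator fixes a_0 = -1, a_1 = 2.
Iterating: -1, 2, -3, 4, -5, 6, -7, 8, -9, so a_8 = -9.

-9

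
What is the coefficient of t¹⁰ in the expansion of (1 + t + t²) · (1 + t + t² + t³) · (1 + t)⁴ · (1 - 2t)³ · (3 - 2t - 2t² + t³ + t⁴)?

76

(1 + t + t²) has coefficients 1,1,1 for degrees 0…2.
(1 + t + t² + t³) has coefficients 1,1,1,1,0,0,0,0,0,0,0 for degrees 0…10.
Multiplying by (1 + t)⁴ gives running coefficients 1,5,11,15,15,11,5,1,0,0,0 for degrees 0…10.
Multiplying by (1 - 2t)³ gives running coefficients 1,-1,-7,1,17,13,-1,-17,-34,-28,-8 for degrees 0…10.
Finally multiplying by (3 - 2t - 2t² + t³ + t⁴), the product of all factors after the first has coefficients 3,-5,-21,20,63,-5,-69,-57,-36,30,82 for degrees 0…10.
[t¹⁰] = 1·82 + 1·30 + 1·(-36) = 76.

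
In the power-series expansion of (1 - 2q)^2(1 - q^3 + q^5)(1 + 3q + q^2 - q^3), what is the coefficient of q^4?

(1 - 2q)^2 has coefficients 1,-4,4 for degrees 0…2.
(1 - q^3 + q^5) has coefficients 1,0,0,-1,0 for degrees 0…4.
Finally multiplying by (1 + 3q + q^2 - q^3), the product of all factors after the first has coefficients 1,3,1,-2,-3 for degrees 0…4.
[q^4] = 1·(-3) − 4·(-2) + 4·1 = 9.

9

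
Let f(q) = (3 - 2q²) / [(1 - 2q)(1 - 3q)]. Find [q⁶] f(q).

The denominator gives the recurrence a_n = 5a_(n−1) − 6a_(n−2) for n ≥ 3; the numerator fixes a_0 = 3, a_1 = 15, a_2 = 55.
Iterating: 3, 15, 55, 185, 595, 1865, 5755, so a_6 = 5755.

5755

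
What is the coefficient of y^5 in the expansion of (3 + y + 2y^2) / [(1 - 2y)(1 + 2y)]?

16

The denominator gives the recurrence a_n = 4a_(n−2) for n ≥ 3; the numerator fixes a_0 = 3, a_1 = 1, a_2 = 14.
Iterating: 3, 1, 14, 4, 56, 16, so a_5 = 16.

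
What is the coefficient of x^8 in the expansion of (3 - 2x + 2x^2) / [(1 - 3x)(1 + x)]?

The denominator gives the recurrence a_n = 2a_(n−1) + 3a_(n−2) for n ≥ 3; the numerator fixes a_0 = 3, a_1 = 4, a_2 = 19.
Iterating: 3, 4, 19, 50, 157, 464, 1399, 4190, 12577, so a_8 = 12577.

12577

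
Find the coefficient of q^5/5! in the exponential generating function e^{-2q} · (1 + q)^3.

-32

The EGF product rule gives c_5 = Σ_{k_1+k_2=5} C(5; k_1,k_2) · ∏ g_i(k_i), where e^{-2q} gives (-2)^k; (1+q)^3 gives the falling factorial (3)_k.
g_1(k) for k = 0…5: 1, -2, 4, -8, 16, -32.
g_2(k) for k = 0…5: 1, 3, 6, 6, 0, 0.
c_5 = Σ_k C(5,k)·g_1(k)·g_2(5−k) = 10·4·6 + 10·(-8)·6 + 5·16·3 + 1·(-32)·1 = 240 − 480 + 240 − 32 = -32.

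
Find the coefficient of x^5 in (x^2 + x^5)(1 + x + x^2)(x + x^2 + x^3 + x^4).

(x^2 + x^5) has coefficients 0,0,1,0,0,1 for degrees 0…5.
(1 + x + x^2) has coefficients 1,1,1,0,0,0 for degrees 0…5.
Finally multiplying by (x + x^2 + x^3 + x^4), the product of all factors after the first has coefficients 0,1,2,3,3,2 for degrees 0…5.
[x^5] = 1·3 + 1·0 = 3.

3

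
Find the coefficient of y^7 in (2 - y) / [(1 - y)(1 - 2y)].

383

The denominator gives the recurrence a_n = 3a_(n−1) − 2a_(n−2) for n ≥ 2; the numerator fixes a_0 = 2, a_1 = 5.
Iterating: 2, 5, 11, 23, 47, 95, 191, 383, so a_7 = 383.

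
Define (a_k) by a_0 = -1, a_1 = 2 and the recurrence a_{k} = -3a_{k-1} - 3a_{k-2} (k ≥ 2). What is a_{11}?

The ordinary generating function has denominator 1 + 3x + 3x^2.
Iterating the recurrence: a_0,…,a_{11} = -1, 2, -3, 3, 0, -9, 27, -54, 81, -81, 0, 243.

243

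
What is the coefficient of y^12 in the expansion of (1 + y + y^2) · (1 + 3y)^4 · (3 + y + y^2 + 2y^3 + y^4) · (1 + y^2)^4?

(1 + y + y^2) has coefficients 1,1,1 for degrees 0…2.
(1 + 3y)^4 has coefficients 1,12,54,108,81,0,0,0,0,0,0,0,0 for degrees 0…12.
Multiplying by (3 + y + y^2 + 2y^3 + y^4) gives running coefficients 3,37,175,392,430,309,351,270,81,0,0,0,0 for degrees 0…12.
Finally multiplying by (1 + y^2)^4, the product of all factors after the first has coefficients 3,37,187,540,1148,2099,3133,4006,4768,4539,4325,3248,2320 for degrees 0…12.
[y^12] = 1·2320 + 1·3248 + 1·4325 = 9893.

9893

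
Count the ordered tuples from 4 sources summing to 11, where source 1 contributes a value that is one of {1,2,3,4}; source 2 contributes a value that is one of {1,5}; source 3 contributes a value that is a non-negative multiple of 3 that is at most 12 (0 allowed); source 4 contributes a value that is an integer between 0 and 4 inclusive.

13

The generating function for the choices is (z + z^2 + z^3 + z^4)·(z + z^5)·(1 + z^3 + z^6 + z^9 + z^12)·(1 + z + z^2 + z^3 + z^4); the count is [z^11].
(z + z^2 + z^3 + z^4) has coefficients 0,1,1,1,1 for degrees 0…4.
(z + z^5) has coefficients 0,1,0,0,0,1,0,0,0,0,0,0 for degrees 0…11.
Multiplying by (1 + z^3 + z^6 + z^9 + z^12) gives running coefficients 0,1,0,0,1,1,0,1,1,0,1,1 for degrees 0…11.
Finally multiplying by (1 + z + z^2 + z^3 + z^4), the product of all factors after the first has coefficients 0,1,1,1,2,3,2,3,4,3,3,4 for degrees 0…11.
[z^11] = 1·3 + 1·3 + 1·4 + 1·3 = 13.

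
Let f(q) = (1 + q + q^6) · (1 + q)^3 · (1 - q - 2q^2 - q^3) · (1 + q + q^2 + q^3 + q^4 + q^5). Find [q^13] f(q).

-27

(1 + q + q^6) has coefficients 1,1,0,0,0,0,1 for degrees 0…6.
(1 + q)^3 has coefficients 1,3,3,1,0,0,0,0,0,0,0,0,0,0 for degrees 0…13.
Multiplying by (1 - q - 2q^2 - q^3) gives running coefficients 1,2,-2,-9,-10,-5,-1,0,0,0,0,0,0,0 for degrees 0…13.
Finally multiplying by (1 + q + q^2 + q^3 + q^4 + q^5), the product of all factors after the first has coefficients 1,3,1,-8,-18,-23,-25,-27,-25,-16,-6,-1,0,0 for degrees 0…13.
[q^13] = 1·0 + 1·0 + 1·(-27) = -27.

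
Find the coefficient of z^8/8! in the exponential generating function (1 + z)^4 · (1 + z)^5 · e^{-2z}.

The EGF product rule gives c_8 = Σ_{k_1+k_2+k_3=8} C(8; k_1,k_2,k_3) · ∏ g_i(k_i), where (1+z)^4 gives the falling factorial (4)_k; (1+z)^5 gives the falling factorial (5)_k; e^{-2z} gives (-2)^k.
g_1(k) for k = 0…8: 1, 4, 12, 24, 24, 0, 0, 0, 0.
g_2(k) for k = 0…8: 1, 5, 20, 60, 120, 120, 0, 0, 0.
g_3(k) for k = 0…8: 1, -2, 4, -8, 16, -32, 64, -128, 256.
First combine the last two factors: h(k) = Σ_j C(k,j)·g_2(j)·g_3(k−j) for k = 0…8: 1, 3, 4, -8, -24, 88, 64, -1248, 4096.
c_8 = Σ_k C(8,k)·g_1(k)·h(8−k) = 1·1·4096 + 8·4·(-1248) + 28·12·64 + 56·24·88 + 70·24·(-24) = 4096 − 39936 + 21504 + 118272 − 40320 = 63616.

63616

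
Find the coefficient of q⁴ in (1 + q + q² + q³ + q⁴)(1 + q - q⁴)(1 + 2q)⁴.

(1 + q + q² + q³ + q⁴) has coefficients 1,1,1,1,1 for degrees 0…4.
(1 + q - q⁴) has coefficients 1,1,0,0,-1 for degrees 0…4.
Finally multiplying by (1 + 2q)⁴, the product of all factors after the first has coefficients 1,9,32,56,47 for degrees 0…4.
[q⁴] = 1·47 + 1·56 + 1·32 + 1·9 + 1·1 = 145.

145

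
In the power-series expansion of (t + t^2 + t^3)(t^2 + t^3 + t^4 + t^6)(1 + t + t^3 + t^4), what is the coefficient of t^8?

(t + t^2 + t^3) has coefficients 0,1,1,1 for degrees 0…3.
(t^2 + t^3 + t^4 + t^6) has coefficients 0,0,1,1,1,0,1,0,0 for degrees 0…8.
Finally multiplying by (1 + t + t^3 + t^4), the product of all factors after the first has coefficients 0,0,1,2,2,2,3,3,1 for degrees 0…8.
[t^8] = 1·3 + 1·3 + 1·2 = 8.

8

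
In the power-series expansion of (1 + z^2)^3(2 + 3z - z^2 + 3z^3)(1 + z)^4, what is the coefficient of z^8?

116

(1 + z^2)^3 has coefficients 1,0,3,0,3,0,1 for degrees 0…6.
(2 + 3z - z^2 + 3z^3) has coefficients 2,3,-1,3,0,0,0,0,0 for degrees 0…8.
Finally multiplying by (1 + z)^4, the product of all factors after the first has coefficients 2,11,23,25,20,17,11,3,0 for degrees 0…8.
[z^8] = 1·0 + 3·11 + 3·20 + 1·23 = 116.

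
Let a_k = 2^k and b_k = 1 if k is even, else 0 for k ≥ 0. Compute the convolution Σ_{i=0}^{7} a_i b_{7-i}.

170

The convolution is the t^7 coefficient of A(t)B(t).
Σ = 1·0 + 2·1 + 4·0 + 8·1 + 16·0 + 32·1 + 64·0 + 128·1 = 170.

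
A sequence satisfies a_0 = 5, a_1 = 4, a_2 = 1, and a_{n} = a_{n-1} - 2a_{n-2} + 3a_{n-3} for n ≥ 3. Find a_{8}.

66

The ordinary generating function has denominator 1 - q + 2q^2 - 3q^3.
Iterating the recurrence: a_0,…,a_{8} = 5, 4, 1, 8, 18, 5, -7, 37, 66.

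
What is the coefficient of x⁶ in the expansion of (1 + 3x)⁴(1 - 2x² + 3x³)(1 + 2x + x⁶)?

(1 + 3x)⁴ has coefficients 1,12,54,108,81 for degrees 0…4.
(1 - 2x² + 3x³) has coefficients 1,0,-2,3,0,0,0 for degrees 0…6.
Finally multiplying by (1 + 2x + x⁶), the product of all factors after the first has coefficients 1,2,-2,-1,6,0,1 for degrees 0…6.
[x⁶] = 1·1 + 12·0 + 54·6 + 108·(-1) + 81·(-2) = 55.

55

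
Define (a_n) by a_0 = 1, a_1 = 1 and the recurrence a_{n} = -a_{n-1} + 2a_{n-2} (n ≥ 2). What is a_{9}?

1

The ordinary generating function has denominator 1 + x - 2x^2.
Iterating the recurrence: a_0,…,a_{9} = 1, 1, 1, 1, 1, 1, 1, 1, 1, 1.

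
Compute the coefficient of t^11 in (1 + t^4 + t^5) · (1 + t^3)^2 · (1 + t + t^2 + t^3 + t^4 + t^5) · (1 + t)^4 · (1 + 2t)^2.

1048

(1 + t^4 + t^5) has coefficients 1,0,0,0,1,1 for degrees 0…5.
(1 + t^3)^2 has coefficients 1,0,0,2,0,0,1,0,0,0,0,0 for degrees 0…11.
Multiplying by (1 + t + t^2 + t^3 + t^4 + t^5) gives running coefficients 1,1,1,3,3,3,3,3,3,1,1,1 for degrees 0…11.
Multiplying by (1 + t)^4 gives running coefficients 1,5,11,17,26,38,46,48,48,46,38,26 for degrees 0…11.
Finally multiplying by (1 + 2t)^2, the product of all factors after the first has coefficients 1,9,35,81,138,210,302,384,424,430,414,362 for degrees 0…11.
[t^11] = 1·362 + 1·384 + 1·302 = 1048.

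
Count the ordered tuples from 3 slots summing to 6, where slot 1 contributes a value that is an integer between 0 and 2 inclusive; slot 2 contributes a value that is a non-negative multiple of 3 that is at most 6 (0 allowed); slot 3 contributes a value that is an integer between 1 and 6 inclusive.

6

The generating function for the choices is (1 + z + z^2)·(1 + z^3 + z^6)·(z + z^2 + z^3 + z^4 + z^5 + z^6); the count is [z^6].
(1 + z + z^2) has coefficients 1,1,1 for degrees 0…2.
(1 + z^3 + z^6) has coefficients 1,0,0,1,0,0,1 for degrees 0…6.
Finally multiplying by (z + z^2 + z^3 + z^4 + z^5 + z^6), the product of all factors after the first has coefficients 0,1,1,1,2,2,2 for degrees 0…6.
[z^6] = 1·2 + 1·2 + 1·2 = 6.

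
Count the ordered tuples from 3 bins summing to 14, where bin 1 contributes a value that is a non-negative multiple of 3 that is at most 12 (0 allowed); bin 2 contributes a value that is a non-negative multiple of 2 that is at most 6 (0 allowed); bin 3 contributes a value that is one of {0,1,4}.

3

The generating function for the choices is (1 + q³ + q⁶ + q⁹ + q¹²)·(1 + q² + q⁴ + q⁶)·(1 + q + q⁴); the count is [q¹⁴].
(1 + q³ + q⁶ + q⁹ + q¹²) has coefficients 1,0,0,1,0,0,1,0,0,1,0,0,1 for degrees 0…12.
(1 + q² + q⁴ + q⁶) has coefficients 1,0,1,0,1,0,1,0,0,0,0,0,0,0,0 for degrees 0…14.
Finally multiplying by (1 + q + q⁴), the product of all factors after the first has coefficients 1,1,1,1,2,1,2,1,1,0,1,0,0,0,0 for degrees 0…14.
[q¹⁴] = 1·0 + 1·0 + 1·1 + 1·1 + 1·1 = 3.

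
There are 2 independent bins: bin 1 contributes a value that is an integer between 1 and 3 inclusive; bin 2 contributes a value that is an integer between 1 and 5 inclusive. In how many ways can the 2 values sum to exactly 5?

3

The generating function for the choices is (z + z² + z³)·(z + z² + z³ + z⁴ + z⁵); the count is [z⁵].
(z + z² + z³) has coefficients 0,1,1,1 for degrees 0…3.
(z + z² + z³ + z⁴ + z⁵) has coefficients 0,1,1,1,1,1 for degrees 0…5.
[z⁵] = 1·1 + 1·1 + 1·1 = 3.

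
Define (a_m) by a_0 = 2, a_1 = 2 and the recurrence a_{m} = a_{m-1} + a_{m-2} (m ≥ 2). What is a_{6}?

26

The ordinary generating function has denominator 1 - x - x^2.
Iterating the recurrence: a_0,…,a_{6} = 2, 2, 4, 6, 10, 16, 26.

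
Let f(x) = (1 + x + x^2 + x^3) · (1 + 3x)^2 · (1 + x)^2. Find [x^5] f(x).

55

(1 + x + x^2 + x^3) has coefficients 1,1,1,1 for degrees 0…3.
(1 + 3x)^2 has coefficients 1,6,9,0,0,0 for degrees 0…5.
Finally multiplying by (1 + x)^2, the product of all factors after the first has coefficients 1,8,22,24,9,0 for degrees 0…5.
[x^5] = 1·0 + 1·9 + 1·24 + 1·22 = 55.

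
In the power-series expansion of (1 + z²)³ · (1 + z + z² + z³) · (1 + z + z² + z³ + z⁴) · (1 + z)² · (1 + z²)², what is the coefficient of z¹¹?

(1 + z²)³ has coefficients 1,0,3,0,3,0,1 for degrees 0…6.
(1 + z + z² + z³) has coefficients 1,1,1,1,0,0,0,0,0,0,0,0 for degrees 0…11.
Multiplying by (1 + z + z² + z³ + z⁴) gives running coefficients 1,2,3,4,4,3,2,1,0,0,0,0 for degrees 0…11.
Multiplying by (1 + z)² gives running coefficients 1,4,8,12,15,15,12,8,4,1,0,0 for degrees 0…11.
Finally multiplying by (1 + z²)², the product of all factors after the first has coefficients 1,4,10,20,32,43,50,50,43,32,20,10 for degrees 0…11.
[z¹¹] = 1·10 + 3·32 + 3·50 + 1·43 = 299.

299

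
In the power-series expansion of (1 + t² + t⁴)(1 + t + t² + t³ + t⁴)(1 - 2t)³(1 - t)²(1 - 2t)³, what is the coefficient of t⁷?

-789

(1 + t² + t⁴) has coefficients 1,0,1,0,1 for degrees 0…4.
(1 + t + t² + t³ + t⁴) has coefficients 1,1,1,1,1,0,0,0 for degrees 0…7.
Multiplying by (1 - 2t)³ gives running coefficients 1,-5,7,-1,-1,-2,4,-8 for degrees 0…7.
Multiplying by (1 - t)² gives running coefficients 1,-7,18,-20,8,-1,7,-18 for degrees 0…7.
Finally multiplying by (1 - 2t)³, the product of all factors after the first has coefficients 1,-13,72,-220,400,-433,269,-136 for degrees 0…7.
[t⁷] = 1·(-136) + 1·(-433) + 1·(-220) = -789.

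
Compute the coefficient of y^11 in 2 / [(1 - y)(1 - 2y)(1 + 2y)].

Partial fractions give a closed form: a_n = (-2/3)·1^n + (2)·2^n + (2/3)·(-2)^n.
At n = 11: a_11 = 2730.

2730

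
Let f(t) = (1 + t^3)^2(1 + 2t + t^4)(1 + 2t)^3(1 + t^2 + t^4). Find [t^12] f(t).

81

(1 + t^3)^2 has coefficients 1,0,0,2,0,0,1 for degrees 0…6.
(1 + 2t + t^4) has coefficients 1,2,0,0,1,0,0,0,0,0,0,0,0 for degrees 0…12.
Multiplying by (1 + 2t)^3 gives running coefficients 1,8,24,32,17,6,12,8,0,0,0,0,0 for degrees 0…12.
Finally multiplying by (1 + t^2 + t^4), the product of all factors after the first has coefficients 1,8,25,40,42,46,53,46,29,14,12,8,0 for degrees 0…12.
[t^12] = 1·0 + 2·14 + 1·53 = 81.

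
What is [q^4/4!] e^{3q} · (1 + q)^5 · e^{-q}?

1256

The EGF product rule gives c_4 = Σ_{k_1+k_2+k_3=4} C(4; k_1,k_2,k_3) · ∏ g_i(k_i), where e^{3q} gives (3)^k; (1+q)^5 gives the falling factorial (5)_k; e^{-q} gives (-1)^k.
g_1(k) for k = 0…4: 1, 3, 9, 27, 81.
g_2(k) for k = 0…4: 1, 5, 20, 60, 120.
g_3(k) for k = 0…4: 1, -1, 1, -1, 1.
First combine the last two factors: h(k) = Σ_j C(k,j)·g_2(j)·g_3(k−j) for k = 0…4: 1, 4, 11, 14, -19.
c_4 = Σ_k C(4,k)·g_1(k)·h(4−k) = 1·1·(-19) + 4·3·14 + 6·9·11 + 4·27·4 + 1·81·1 = −19 + 168 + 594 + 432 + 81 = 1256.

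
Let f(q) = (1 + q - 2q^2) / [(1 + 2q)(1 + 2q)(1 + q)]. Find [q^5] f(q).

-94

The denominator gives the recurrence a_n = −5a_(n−1) − 8a_(n−2) − 4a_(n−3) for n ≥ 3; the numerator fixes a_0 = 1, a_1 = -4, a_2 = 10.
Iterating: 1, -4, 10, -22, 46, -94, so a_5 = -94.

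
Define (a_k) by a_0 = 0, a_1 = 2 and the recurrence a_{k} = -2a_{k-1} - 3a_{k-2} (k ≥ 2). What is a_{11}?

The ordinary generating function has denominator 1 + 2t + 3t^2.
Iterating the recurrence: a_0,…,a_{11} = 0, 2, -4, 2, 8, -22, 20, 26, -112, 146, 44, -526.

-526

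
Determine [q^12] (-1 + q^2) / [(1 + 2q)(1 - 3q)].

-284664

The denominator gives the recurrence a_n = a_(n−1) + 6a_(n−2) for n ≥ 3; the numerator fixes a_0 = -1, a_1 = -1, a_2 = -6.
Iterating: -1, -1, -6, -12, -48, -120, -408, -1128, -3576, -10344, -31800, -93864, -284664, so a_12 = -284664.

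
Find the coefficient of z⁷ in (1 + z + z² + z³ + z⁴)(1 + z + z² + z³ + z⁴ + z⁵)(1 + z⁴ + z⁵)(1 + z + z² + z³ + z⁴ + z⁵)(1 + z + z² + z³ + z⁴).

(1 + z + z² + z³ + z⁴) has coefficients 1,1,1,1,1 for degrees 0…4.
(1 + z + z² + z³ + z⁴ + z⁵) has coefficients 1,1,1,1,1,1,0,0 for degrees 0…7.
Multiplying by (1 + z⁴ + z⁵) gives running coefficients 1,1,1,1,2,3,2,2 for degrees 0…7.
Multiplying by (1 + z + z² + z³ + z⁴ + z⁵) gives running coefficients 1,2,3,4,6,9,10,11 for degrees 0…7.
Finally multiplying by (1 + z + z² + z³ + z⁴), the product of all factors after the first has coefficients 1,3,6,10,16,24,32,40 for degrees 0…7.
[z⁷] = 1·40 + 1·32 + 1·24 + 1·16 + 1·10 = 122.

122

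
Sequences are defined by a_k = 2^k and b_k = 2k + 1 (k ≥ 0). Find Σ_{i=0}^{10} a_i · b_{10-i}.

This is [x^10] in the product of the two ordinary generating functions.
Σ = 1·21 + 2·19 + 4·17 + 8·15 + 16·13 + 32·11 + 64·9 + 128·7 + 256·5 + 512·3 + 1024·1 = 6119.

6119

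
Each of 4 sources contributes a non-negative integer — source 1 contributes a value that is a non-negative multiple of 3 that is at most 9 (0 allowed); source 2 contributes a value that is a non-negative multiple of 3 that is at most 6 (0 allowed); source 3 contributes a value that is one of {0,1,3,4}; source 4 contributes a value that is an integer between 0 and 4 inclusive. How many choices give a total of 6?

The generating function for the choices is (1 + x^3 + x^6 + x^9)·(1 + x^3 + x^6)·(1 + x + x^3 + x^4)·(1 + x + x^2 + x^3 + x^4); the count is [x^6].
(1 + x^3 + x^6 + x^9) has coefficients 1,0,0,1,0,0,1 for degrees 0…6.
(1 + x^3 + x^6) has coefficients 1,0,0,1,0,0,1 for degrees 0…6.
Multiplying by (1 + x + x^3 + x^4) gives running coefficients 1,1,0,2,2,0,2 for degrees 0…6.
Finally multiplying by (1 + x + x^2 + x^3 + x^4), the product of all factors after the first has coefficients 1,2,2,4,6,5,6 for degrees 0…6.
[x^6] = 1·6 + 1·4 + 1·1 = 11.

11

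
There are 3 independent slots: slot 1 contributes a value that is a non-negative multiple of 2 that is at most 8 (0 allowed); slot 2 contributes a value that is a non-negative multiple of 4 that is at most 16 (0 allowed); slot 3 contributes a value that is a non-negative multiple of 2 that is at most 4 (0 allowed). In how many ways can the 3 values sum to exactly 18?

7

The generating function for the choices is (1 + z² + z⁴ + z⁶ + z⁸)·(1 + z⁴ + z⁸ + z¹² + z¹⁶)·(1 + z² + z⁴); the count is [z¹⁸].
(1 + z² + z⁴ + z⁶ + z⁸) has coefficients 1,0,1,0,1,0,1,0,1 for degrees 0…8.
(1 + z⁴ + z⁸ + z¹² + z¹⁶) has coefficients 1,0,0,0,1,0,0,0,1,0,0,0,1,0,0,0,1,0,0 for degrees 0…18.
Finally multiplying by (1 + z² + z⁴), the product of all factors after the first has coefficients 1,0,1,0,2,0,1,0,2,0,1,0,2,0,1,0,2,0,1 for degrees 0…18.
[z¹⁸] = 1·1 + 1·2 + 1·1 + 1·2 + 1·1 = 7.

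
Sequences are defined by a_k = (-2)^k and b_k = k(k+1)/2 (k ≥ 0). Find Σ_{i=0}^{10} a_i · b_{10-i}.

Write out a_i and b_{10-i} for i = 0,…,10 and sum the products.
Σ = 1·55 − 2·45 + 4·36 − 8·28 + 16·21 − 32·15 + 64·10 − 128·6 + 256·3 − 512·1 + 1024·0 = -131.

-131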